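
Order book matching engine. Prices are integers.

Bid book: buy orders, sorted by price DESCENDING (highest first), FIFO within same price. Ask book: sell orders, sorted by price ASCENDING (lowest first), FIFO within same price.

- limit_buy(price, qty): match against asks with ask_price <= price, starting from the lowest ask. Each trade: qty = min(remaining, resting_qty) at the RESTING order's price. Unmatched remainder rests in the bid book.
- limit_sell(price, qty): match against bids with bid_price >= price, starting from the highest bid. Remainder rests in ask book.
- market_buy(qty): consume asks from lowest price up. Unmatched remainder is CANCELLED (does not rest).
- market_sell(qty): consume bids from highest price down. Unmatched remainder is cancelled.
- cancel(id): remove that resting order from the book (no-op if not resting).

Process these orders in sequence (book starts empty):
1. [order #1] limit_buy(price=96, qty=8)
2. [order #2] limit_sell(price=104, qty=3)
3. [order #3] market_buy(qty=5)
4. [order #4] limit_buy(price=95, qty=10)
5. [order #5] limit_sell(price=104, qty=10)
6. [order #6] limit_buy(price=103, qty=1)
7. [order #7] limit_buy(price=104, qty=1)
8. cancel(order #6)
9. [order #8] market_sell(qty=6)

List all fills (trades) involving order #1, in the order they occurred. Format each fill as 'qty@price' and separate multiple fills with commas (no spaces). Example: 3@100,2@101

After op 1 [order #1] limit_buy(price=96, qty=8): fills=none; bids=[#1:8@96] asks=[-]
After op 2 [order #2] limit_sell(price=104, qty=3): fills=none; bids=[#1:8@96] asks=[#2:3@104]
After op 3 [order #3] market_buy(qty=5): fills=#3x#2:3@104; bids=[#1:8@96] asks=[-]
After op 4 [order #4] limit_buy(price=95, qty=10): fills=none; bids=[#1:8@96 #4:10@95] asks=[-]
After op 5 [order #5] limit_sell(price=104, qty=10): fills=none; bids=[#1:8@96 #4:10@95] asks=[#5:10@104]
After op 6 [order #6] limit_buy(price=103, qty=1): fills=none; bids=[#6:1@103 #1:8@96 #4:10@95] asks=[#5:10@104]
After op 7 [order #7] limit_buy(price=104, qty=1): fills=#7x#5:1@104; bids=[#6:1@103 #1:8@96 #4:10@95] asks=[#5:9@104]
After op 8 cancel(order #6): fills=none; bids=[#1:8@96 #4:10@95] asks=[#5:9@104]
After op 9 [order #8] market_sell(qty=6): fills=#1x#8:6@96; bids=[#1:2@96 #4:10@95] asks=[#5:9@104]

Answer: 6@96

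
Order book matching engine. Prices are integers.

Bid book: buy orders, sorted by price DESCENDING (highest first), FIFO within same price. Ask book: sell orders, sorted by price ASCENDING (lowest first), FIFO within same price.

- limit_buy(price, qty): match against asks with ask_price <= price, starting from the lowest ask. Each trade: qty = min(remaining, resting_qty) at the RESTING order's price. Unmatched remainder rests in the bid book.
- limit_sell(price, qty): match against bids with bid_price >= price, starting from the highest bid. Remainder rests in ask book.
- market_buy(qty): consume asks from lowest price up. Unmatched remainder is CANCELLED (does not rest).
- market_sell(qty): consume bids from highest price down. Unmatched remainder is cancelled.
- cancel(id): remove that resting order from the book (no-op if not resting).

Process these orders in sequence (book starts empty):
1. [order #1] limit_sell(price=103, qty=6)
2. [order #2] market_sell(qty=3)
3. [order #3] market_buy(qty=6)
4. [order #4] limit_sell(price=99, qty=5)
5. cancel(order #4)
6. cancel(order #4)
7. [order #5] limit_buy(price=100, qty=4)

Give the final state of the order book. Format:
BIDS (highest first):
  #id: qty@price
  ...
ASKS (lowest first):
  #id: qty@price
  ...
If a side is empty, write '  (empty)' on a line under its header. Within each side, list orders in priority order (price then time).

Answer: BIDS (highest first):
  #5: 4@100
ASKS (lowest first):
  (empty)

Derivation:
After op 1 [order #1] limit_sell(price=103, qty=6): fills=none; bids=[-] asks=[#1:6@103]
After op 2 [order #2] market_sell(qty=3): fills=none; bids=[-] asks=[#1:6@103]
After op 3 [order #3] market_buy(qty=6): fills=#3x#1:6@103; bids=[-] asks=[-]
After op 4 [order #4] limit_sell(price=99, qty=5): fills=none; bids=[-] asks=[#4:5@99]
After op 5 cancel(order #4): fills=none; bids=[-] asks=[-]
After op 6 cancel(order #4): fills=none; bids=[-] asks=[-]
After op 7 [order #5] limit_buy(price=100, qty=4): fills=none; bids=[#5:4@100] asks=[-]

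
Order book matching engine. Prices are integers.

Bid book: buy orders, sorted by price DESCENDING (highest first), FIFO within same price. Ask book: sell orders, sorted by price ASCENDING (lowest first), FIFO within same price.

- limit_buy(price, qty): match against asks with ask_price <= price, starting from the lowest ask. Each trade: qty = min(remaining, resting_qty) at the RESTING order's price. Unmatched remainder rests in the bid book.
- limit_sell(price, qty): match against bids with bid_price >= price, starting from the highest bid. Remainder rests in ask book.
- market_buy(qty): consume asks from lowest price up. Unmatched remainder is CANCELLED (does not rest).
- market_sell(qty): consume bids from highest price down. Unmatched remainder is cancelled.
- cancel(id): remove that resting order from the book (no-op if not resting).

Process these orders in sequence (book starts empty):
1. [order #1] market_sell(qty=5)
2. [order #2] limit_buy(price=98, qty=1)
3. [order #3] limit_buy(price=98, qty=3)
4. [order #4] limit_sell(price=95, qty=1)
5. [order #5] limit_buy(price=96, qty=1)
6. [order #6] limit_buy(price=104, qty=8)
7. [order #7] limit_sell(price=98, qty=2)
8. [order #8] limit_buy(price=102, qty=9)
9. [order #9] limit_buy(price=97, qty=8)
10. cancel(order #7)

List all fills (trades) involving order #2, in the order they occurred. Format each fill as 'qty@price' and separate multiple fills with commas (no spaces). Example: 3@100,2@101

After op 1 [order #1] market_sell(qty=5): fills=none; bids=[-] asks=[-]
After op 2 [order #2] limit_buy(price=98, qty=1): fills=none; bids=[#2:1@98] asks=[-]
After op 3 [order #3] limit_buy(price=98, qty=3): fills=none; bids=[#2:1@98 #3:3@98] asks=[-]
After op 4 [order #4] limit_sell(price=95, qty=1): fills=#2x#4:1@98; bids=[#3:3@98] asks=[-]
After op 5 [order #5] limit_buy(price=96, qty=1): fills=none; bids=[#3:3@98 #5:1@96] asks=[-]
After op 6 [order #6] limit_buy(price=104, qty=8): fills=none; bids=[#6:8@104 #3:3@98 #5:1@96] asks=[-]
After op 7 [order #7] limit_sell(price=98, qty=2): fills=#6x#7:2@104; bids=[#6:6@104 #3:3@98 #5:1@96] asks=[-]
After op 8 [order #8] limit_buy(price=102, qty=9): fills=none; bids=[#6:6@104 #8:9@102 #3:3@98 #5:1@96] asks=[-]
After op 9 [order #9] limit_buy(price=97, qty=8): fills=none; bids=[#6:6@104 #8:9@102 #3:3@98 #9:8@97 #5:1@96] asks=[-]
After op 10 cancel(order #7): fills=none; bids=[#6:6@104 #8:9@102 #3:3@98 #9:8@97 #5:1@96] asks=[-]

Answer: 1@98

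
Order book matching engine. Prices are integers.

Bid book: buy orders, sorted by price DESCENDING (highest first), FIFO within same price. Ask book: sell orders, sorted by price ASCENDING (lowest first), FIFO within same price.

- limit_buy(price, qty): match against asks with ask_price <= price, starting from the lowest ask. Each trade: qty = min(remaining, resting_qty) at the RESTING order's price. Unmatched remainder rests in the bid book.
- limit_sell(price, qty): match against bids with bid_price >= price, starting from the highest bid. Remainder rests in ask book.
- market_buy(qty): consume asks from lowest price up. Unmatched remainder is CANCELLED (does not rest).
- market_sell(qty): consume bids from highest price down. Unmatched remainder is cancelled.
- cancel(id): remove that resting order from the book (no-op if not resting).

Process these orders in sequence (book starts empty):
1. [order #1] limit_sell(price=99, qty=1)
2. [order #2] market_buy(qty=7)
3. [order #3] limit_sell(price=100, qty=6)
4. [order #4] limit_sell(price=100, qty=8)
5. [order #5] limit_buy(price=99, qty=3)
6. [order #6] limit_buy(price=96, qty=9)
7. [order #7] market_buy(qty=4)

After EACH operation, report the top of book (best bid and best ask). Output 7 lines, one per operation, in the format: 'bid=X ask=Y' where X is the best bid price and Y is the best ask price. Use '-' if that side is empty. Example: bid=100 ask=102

After op 1 [order #1] limit_sell(price=99, qty=1): fills=none; bids=[-] asks=[#1:1@99]
After op 2 [order #2] market_buy(qty=7): fills=#2x#1:1@99; bids=[-] asks=[-]
After op 3 [order #3] limit_sell(price=100, qty=6): fills=none; bids=[-] asks=[#3:6@100]
After op 4 [order #4] limit_sell(price=100, qty=8): fills=none; bids=[-] asks=[#3:6@100 #4:8@100]
After op 5 [order #5] limit_buy(price=99, qty=3): fills=none; bids=[#5:3@99] asks=[#3:6@100 #4:8@100]
After op 6 [order #6] limit_buy(price=96, qty=9): fills=none; bids=[#5:3@99 #6:9@96] asks=[#3:6@100 #4:8@100]
After op 7 [order #7] market_buy(qty=4): fills=#7x#3:4@100; bids=[#5:3@99 #6:9@96] asks=[#3:2@100 #4:8@100]

Answer: bid=- ask=99
bid=- ask=-
bid=- ask=100
bid=- ask=100
bid=99 ask=100
bid=99 ask=100
bid=99 ask=100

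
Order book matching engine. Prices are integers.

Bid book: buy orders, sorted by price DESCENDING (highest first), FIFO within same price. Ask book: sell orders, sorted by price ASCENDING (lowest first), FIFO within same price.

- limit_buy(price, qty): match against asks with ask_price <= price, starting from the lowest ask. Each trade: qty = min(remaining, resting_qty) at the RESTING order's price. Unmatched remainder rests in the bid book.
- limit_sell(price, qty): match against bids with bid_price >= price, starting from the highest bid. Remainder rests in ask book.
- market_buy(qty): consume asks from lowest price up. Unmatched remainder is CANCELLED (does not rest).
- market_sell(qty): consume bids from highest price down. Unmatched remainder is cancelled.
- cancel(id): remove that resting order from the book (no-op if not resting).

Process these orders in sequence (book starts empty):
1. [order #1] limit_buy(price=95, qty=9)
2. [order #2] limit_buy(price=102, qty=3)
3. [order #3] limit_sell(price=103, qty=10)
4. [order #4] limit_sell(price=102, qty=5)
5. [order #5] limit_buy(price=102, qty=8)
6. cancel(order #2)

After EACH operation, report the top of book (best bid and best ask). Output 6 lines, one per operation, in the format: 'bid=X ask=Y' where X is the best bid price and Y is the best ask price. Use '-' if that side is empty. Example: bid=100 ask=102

After op 1 [order #1] limit_buy(price=95, qty=9): fills=none; bids=[#1:9@95] asks=[-]
After op 2 [order #2] limit_buy(price=102, qty=3): fills=none; bids=[#2:3@102 #1:9@95] asks=[-]
After op 3 [order #3] limit_sell(price=103, qty=10): fills=none; bids=[#2:3@102 #1:9@95] asks=[#3:10@103]
After op 4 [order #4] limit_sell(price=102, qty=5): fills=#2x#4:3@102; bids=[#1:9@95] asks=[#4:2@102 #3:10@103]
After op 5 [order #5] limit_buy(price=102, qty=8): fills=#5x#4:2@102; bids=[#5:6@102 #1:9@95] asks=[#3:10@103]
After op 6 cancel(order #2): fills=none; bids=[#5:6@102 #1:9@95] asks=[#3:10@103]

Answer: bid=95 ask=-
bid=102 ask=-
bid=102 ask=103
bid=95 ask=102
bid=102 ask=103
bid=102 ask=103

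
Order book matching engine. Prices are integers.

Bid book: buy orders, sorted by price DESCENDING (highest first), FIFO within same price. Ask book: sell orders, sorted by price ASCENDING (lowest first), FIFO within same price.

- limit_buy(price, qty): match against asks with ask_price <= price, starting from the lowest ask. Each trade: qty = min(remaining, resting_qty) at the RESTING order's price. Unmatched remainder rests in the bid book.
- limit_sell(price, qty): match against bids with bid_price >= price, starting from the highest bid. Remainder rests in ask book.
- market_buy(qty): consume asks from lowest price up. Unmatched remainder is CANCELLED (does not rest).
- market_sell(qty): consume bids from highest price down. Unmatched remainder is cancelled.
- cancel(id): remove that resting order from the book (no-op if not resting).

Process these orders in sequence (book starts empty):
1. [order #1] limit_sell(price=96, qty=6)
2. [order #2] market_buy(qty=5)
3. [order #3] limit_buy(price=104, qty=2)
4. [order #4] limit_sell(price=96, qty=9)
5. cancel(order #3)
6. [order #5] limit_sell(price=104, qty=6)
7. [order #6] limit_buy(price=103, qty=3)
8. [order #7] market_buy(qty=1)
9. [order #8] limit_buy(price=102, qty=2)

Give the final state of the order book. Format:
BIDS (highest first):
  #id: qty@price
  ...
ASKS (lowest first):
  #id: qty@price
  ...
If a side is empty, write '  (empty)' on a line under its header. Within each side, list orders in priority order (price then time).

After op 1 [order #1] limit_sell(price=96, qty=6): fills=none; bids=[-] asks=[#1:6@96]
After op 2 [order #2] market_buy(qty=5): fills=#2x#1:5@96; bids=[-] asks=[#1:1@96]
After op 3 [order #3] limit_buy(price=104, qty=2): fills=#3x#1:1@96; bids=[#3:1@104] asks=[-]
After op 4 [order #4] limit_sell(price=96, qty=9): fills=#3x#4:1@104; bids=[-] asks=[#4:8@96]
After op 5 cancel(order #3): fills=none; bids=[-] asks=[#4:8@96]
After op 6 [order #5] limit_sell(price=104, qty=6): fills=none; bids=[-] asks=[#4:8@96 #5:6@104]
After op 7 [order #6] limit_buy(price=103, qty=3): fills=#6x#4:3@96; bids=[-] asks=[#4:5@96 #5:6@104]
After op 8 [order #7] market_buy(qty=1): fills=#7x#4:1@96; bids=[-] asks=[#4:4@96 #5:6@104]
After op 9 [order #8] limit_buy(price=102, qty=2): fills=#8x#4:2@96; bids=[-] asks=[#4:2@96 #5:6@104]

Answer: BIDS (highest first):
  (empty)
ASKS (lowest first):
  #4: 2@96
  #5: 6@104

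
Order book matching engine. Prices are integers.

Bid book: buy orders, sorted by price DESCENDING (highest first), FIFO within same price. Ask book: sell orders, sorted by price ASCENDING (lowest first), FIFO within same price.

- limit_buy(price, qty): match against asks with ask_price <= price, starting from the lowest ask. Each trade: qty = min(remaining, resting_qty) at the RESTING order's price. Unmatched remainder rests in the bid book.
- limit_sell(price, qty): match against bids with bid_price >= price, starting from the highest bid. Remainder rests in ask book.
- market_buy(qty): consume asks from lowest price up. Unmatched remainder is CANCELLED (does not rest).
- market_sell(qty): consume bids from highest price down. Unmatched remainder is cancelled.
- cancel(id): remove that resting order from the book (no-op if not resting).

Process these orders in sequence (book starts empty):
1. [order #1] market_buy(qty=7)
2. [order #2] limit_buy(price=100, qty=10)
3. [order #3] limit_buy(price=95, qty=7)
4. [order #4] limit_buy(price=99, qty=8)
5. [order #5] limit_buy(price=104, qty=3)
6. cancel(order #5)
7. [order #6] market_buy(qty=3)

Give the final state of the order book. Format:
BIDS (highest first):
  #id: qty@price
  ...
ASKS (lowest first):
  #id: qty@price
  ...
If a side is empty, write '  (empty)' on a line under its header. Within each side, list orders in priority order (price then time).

After op 1 [order #1] market_buy(qty=7): fills=none; bids=[-] asks=[-]
After op 2 [order #2] limit_buy(price=100, qty=10): fills=none; bids=[#2:10@100] asks=[-]
After op 3 [order #3] limit_buy(price=95, qty=7): fills=none; bids=[#2:10@100 #3:7@95] asks=[-]
After op 4 [order #4] limit_buy(price=99, qty=8): fills=none; bids=[#2:10@100 #4:8@99 #3:7@95] asks=[-]
After op 5 [order #5] limit_buy(price=104, qty=3): fills=none; bids=[#5:3@104 #2:10@100 #4:8@99 #3:7@95] asks=[-]
After op 6 cancel(order #5): fills=none; bids=[#2:10@100 #4:8@99 #3:7@95] asks=[-]
After op 7 [order #6] market_buy(qty=3): fills=none; bids=[#2:10@100 #4:8@99 #3:7@95] asks=[-]

Answer: BIDS (highest first):
  #2: 10@100
  #4: 8@99
  #3: 7@95
ASKS (lowest first):
  (empty)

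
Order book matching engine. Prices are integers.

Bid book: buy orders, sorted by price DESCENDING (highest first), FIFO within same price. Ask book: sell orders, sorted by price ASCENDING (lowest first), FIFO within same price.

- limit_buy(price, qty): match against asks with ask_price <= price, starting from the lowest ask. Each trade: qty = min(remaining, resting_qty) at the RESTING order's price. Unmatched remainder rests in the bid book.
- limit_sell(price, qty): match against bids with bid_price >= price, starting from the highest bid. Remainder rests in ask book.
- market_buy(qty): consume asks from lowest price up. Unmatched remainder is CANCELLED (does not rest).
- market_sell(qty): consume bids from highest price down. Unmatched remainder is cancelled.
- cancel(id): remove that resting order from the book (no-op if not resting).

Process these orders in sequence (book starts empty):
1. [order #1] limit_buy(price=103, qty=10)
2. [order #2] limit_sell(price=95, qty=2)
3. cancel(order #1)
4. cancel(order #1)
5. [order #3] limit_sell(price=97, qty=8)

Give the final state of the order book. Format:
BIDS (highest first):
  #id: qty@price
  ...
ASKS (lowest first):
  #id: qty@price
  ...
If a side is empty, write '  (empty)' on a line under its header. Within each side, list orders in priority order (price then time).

Answer: BIDS (highest first):
  (empty)
ASKS (lowest first):
  #3: 8@97

Derivation:
After op 1 [order #1] limit_buy(price=103, qty=10): fills=none; bids=[#1:10@103] asks=[-]
After op 2 [order #2] limit_sell(price=95, qty=2): fills=#1x#2:2@103; bids=[#1:8@103] asks=[-]
After op 3 cancel(order #1): fills=none; bids=[-] asks=[-]
After op 4 cancel(order #1): fills=none; bids=[-] asks=[-]
After op 5 [order #3] limit_sell(price=97, qty=8): fills=none; bids=[-] asks=[#3:8@97]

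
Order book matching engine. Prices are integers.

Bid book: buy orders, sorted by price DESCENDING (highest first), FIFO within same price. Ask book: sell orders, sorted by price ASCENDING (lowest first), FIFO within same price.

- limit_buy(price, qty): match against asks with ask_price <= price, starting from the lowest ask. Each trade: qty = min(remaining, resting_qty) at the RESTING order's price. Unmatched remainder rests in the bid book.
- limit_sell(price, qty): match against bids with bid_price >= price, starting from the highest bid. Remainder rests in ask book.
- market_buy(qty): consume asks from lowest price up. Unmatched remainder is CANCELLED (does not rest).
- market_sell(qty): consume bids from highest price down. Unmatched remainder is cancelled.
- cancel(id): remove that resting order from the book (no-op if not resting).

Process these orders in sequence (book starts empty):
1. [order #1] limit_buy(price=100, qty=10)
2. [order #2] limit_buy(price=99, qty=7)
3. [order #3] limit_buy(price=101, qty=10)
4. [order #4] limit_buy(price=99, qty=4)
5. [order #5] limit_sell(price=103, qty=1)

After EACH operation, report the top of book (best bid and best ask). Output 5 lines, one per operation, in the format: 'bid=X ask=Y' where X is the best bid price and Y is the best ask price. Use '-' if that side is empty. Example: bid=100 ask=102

Answer: bid=100 ask=-
bid=100 ask=-
bid=101 ask=-
bid=101 ask=-
bid=101 ask=103

Derivation:
After op 1 [order #1] limit_buy(price=100, qty=10): fills=none; bids=[#1:10@100] asks=[-]
After op 2 [order #2] limit_buy(price=99, qty=7): fills=none; bids=[#1:10@100 #2:7@99] asks=[-]
After op 3 [order #3] limit_buy(price=101, qty=10): fills=none; bids=[#3:10@101 #1:10@100 #2:7@99] asks=[-]
After op 4 [order #4] limit_buy(price=99, qty=4): fills=none; bids=[#3:10@101 #1:10@100 #2:7@99 #4:4@99] asks=[-]
After op 5 [order #5] limit_sell(price=103, qty=1): fills=none; bids=[#3:10@101 #1:10@100 #2:7@99 #4:4@99] asks=[#5:1@103]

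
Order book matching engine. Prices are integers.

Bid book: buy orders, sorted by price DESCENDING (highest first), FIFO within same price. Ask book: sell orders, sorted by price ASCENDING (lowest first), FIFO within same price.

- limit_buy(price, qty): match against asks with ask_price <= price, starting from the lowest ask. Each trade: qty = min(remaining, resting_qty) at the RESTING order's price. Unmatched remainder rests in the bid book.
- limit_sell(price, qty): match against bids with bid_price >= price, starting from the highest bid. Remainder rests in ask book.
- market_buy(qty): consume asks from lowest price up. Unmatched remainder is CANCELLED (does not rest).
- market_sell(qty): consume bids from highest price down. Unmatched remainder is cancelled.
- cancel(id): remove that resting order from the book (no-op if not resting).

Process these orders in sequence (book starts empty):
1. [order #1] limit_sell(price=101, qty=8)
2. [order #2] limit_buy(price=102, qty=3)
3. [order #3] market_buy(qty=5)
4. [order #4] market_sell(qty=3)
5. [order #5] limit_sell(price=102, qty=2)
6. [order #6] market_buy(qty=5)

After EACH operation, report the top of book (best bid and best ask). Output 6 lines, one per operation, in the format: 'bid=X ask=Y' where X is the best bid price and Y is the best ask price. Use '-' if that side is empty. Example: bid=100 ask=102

Answer: bid=- ask=101
bid=- ask=101
bid=- ask=-
bid=- ask=-
bid=- ask=102
bid=- ask=-

Derivation:
After op 1 [order #1] limit_sell(price=101, qty=8): fills=none; bids=[-] asks=[#1:8@101]
After op 2 [order #2] limit_buy(price=102, qty=3): fills=#2x#1:3@101; bids=[-] asks=[#1:5@101]
After op 3 [order #3] market_buy(qty=5): fills=#3x#1:5@101; bids=[-] asks=[-]
After op 4 [order #4] market_sell(qty=3): fills=none; bids=[-] asks=[-]
After op 5 [order #5] limit_sell(price=102, qty=2): fills=none; bids=[-] asks=[#5:2@102]
After op 6 [order #6] market_buy(qty=5): fills=#6x#5:2@102; bids=[-] asks=[-]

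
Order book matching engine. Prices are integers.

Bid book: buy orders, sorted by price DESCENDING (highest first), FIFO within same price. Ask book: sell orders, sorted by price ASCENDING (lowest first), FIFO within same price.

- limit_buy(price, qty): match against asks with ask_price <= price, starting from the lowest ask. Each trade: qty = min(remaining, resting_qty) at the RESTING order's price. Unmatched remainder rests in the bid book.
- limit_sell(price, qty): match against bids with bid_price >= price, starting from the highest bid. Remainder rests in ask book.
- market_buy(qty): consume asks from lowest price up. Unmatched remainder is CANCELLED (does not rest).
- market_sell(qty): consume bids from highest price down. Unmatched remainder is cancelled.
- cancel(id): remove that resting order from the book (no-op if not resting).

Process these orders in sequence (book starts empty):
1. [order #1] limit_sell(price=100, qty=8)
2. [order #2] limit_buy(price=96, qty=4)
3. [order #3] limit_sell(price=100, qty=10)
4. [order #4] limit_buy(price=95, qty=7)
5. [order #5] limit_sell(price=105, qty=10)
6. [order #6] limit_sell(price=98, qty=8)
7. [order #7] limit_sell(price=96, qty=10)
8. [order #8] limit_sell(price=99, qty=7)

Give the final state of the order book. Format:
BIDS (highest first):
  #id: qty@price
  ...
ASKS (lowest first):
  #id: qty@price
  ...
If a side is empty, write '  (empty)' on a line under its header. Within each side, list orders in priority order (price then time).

After op 1 [order #1] limit_sell(price=100, qty=8): fills=none; bids=[-] asks=[#1:8@100]
After op 2 [order #2] limit_buy(price=96, qty=4): fills=none; bids=[#2:4@96] asks=[#1:8@100]
After op 3 [order #3] limit_sell(price=100, qty=10): fills=none; bids=[#2:4@96] asks=[#1:8@100 #3:10@100]
After op 4 [order #4] limit_buy(price=95, qty=7): fills=none; bids=[#2:4@96 #4:7@95] asks=[#1:8@100 #3:10@100]
After op 5 [order #5] limit_sell(price=105, qty=10): fills=none; bids=[#2:4@96 #4:7@95] asks=[#1:8@100 #3:10@100 #5:10@105]
After op 6 [order #6] limit_sell(price=98, qty=8): fills=none; bids=[#2:4@96 #4:7@95] asks=[#6:8@98 #1:8@100 #3:10@100 #5:10@105]
After op 7 [order #7] limit_sell(price=96, qty=10): fills=#2x#7:4@96; bids=[#4:7@95] asks=[#7:6@96 #6:8@98 #1:8@100 #3:10@100 #5:10@105]
After op 8 [order #8] limit_sell(price=99, qty=7): fills=none; bids=[#4:7@95] asks=[#7:6@96 #6:8@98 #8:7@99 #1:8@100 #3:10@100 #5:10@105]

Answer: BIDS (highest first):
  #4: 7@95
ASKS (lowest first):
  #7: 6@96
  #6: 8@98
  #8: 7@99
  #1: 8@100
  #3: 10@100
  #5: 10@105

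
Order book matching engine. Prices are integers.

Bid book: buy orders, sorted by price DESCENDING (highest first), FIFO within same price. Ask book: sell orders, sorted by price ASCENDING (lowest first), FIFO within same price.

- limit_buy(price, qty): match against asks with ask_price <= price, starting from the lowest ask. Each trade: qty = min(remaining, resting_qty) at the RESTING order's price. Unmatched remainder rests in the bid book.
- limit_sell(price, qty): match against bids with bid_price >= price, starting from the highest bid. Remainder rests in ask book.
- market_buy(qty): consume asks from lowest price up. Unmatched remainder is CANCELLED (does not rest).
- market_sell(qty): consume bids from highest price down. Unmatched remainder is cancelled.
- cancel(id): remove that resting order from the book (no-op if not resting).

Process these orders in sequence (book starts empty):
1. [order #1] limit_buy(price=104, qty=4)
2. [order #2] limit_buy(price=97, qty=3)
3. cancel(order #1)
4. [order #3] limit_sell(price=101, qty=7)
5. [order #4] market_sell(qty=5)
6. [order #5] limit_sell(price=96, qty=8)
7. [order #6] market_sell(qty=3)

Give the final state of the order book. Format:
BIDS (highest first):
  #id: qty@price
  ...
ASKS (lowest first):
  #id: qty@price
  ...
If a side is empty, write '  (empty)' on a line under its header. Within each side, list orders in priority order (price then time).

After op 1 [order #1] limit_buy(price=104, qty=4): fills=none; bids=[#1:4@104] asks=[-]
After op 2 [order #2] limit_buy(price=97, qty=3): fills=none; bids=[#1:4@104 #2:3@97] asks=[-]
After op 3 cancel(order #1): fills=none; bids=[#2:3@97] asks=[-]
After op 4 [order #3] limit_sell(price=101, qty=7): fills=none; bids=[#2:3@97] asks=[#3:7@101]
After op 5 [order #4] market_sell(qty=5): fills=#2x#4:3@97; bids=[-] asks=[#3:7@101]
After op 6 [order #5] limit_sell(price=96, qty=8): fills=none; bids=[-] asks=[#5:8@96 #3:7@101]
After op 7 [order #6] market_sell(qty=3): fills=none; bids=[-] asks=[#5:8@96 #3:7@101]

Answer: BIDS (highest first):
  (empty)
ASKS (lowest first):
  #5: 8@96
  #3: 7@101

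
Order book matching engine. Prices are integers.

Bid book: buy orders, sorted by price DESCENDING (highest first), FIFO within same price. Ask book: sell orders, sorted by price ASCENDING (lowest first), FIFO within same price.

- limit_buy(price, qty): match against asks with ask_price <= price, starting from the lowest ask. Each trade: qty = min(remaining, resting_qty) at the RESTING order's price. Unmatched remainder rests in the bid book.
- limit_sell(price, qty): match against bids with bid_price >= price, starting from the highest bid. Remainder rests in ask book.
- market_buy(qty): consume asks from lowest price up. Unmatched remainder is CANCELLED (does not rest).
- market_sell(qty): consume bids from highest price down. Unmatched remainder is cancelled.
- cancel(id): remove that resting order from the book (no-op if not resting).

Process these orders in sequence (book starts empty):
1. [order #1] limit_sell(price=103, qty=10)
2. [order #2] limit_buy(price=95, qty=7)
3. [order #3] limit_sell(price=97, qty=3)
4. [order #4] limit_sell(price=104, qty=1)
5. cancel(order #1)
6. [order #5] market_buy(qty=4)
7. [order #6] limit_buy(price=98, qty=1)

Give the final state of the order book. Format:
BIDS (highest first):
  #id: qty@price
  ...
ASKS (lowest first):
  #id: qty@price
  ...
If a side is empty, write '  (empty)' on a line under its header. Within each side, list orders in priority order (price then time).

After op 1 [order #1] limit_sell(price=103, qty=10): fills=none; bids=[-] asks=[#1:10@103]
After op 2 [order #2] limit_buy(price=95, qty=7): fills=none; bids=[#2:7@95] asks=[#1:10@103]
After op 3 [order #3] limit_sell(price=97, qty=3): fills=none; bids=[#2:7@95] asks=[#3:3@97 #1:10@103]
After op 4 [order #4] limit_sell(price=104, qty=1): fills=none; bids=[#2:7@95] asks=[#3:3@97 #1:10@103 #4:1@104]
After op 5 cancel(order #1): fills=none; bids=[#2:7@95] asks=[#3:3@97 #4:1@104]
After op 6 [order #5] market_buy(qty=4): fills=#5x#3:3@97 #5x#4:1@104; bids=[#2:7@95] asks=[-]
After op 7 [order #6] limit_buy(price=98, qty=1): fills=none; bids=[#6:1@98 #2:7@95] asks=[-]

Answer: BIDS (highest first):
  #6: 1@98
  #2: 7@95
ASKS (lowest first):
  (empty)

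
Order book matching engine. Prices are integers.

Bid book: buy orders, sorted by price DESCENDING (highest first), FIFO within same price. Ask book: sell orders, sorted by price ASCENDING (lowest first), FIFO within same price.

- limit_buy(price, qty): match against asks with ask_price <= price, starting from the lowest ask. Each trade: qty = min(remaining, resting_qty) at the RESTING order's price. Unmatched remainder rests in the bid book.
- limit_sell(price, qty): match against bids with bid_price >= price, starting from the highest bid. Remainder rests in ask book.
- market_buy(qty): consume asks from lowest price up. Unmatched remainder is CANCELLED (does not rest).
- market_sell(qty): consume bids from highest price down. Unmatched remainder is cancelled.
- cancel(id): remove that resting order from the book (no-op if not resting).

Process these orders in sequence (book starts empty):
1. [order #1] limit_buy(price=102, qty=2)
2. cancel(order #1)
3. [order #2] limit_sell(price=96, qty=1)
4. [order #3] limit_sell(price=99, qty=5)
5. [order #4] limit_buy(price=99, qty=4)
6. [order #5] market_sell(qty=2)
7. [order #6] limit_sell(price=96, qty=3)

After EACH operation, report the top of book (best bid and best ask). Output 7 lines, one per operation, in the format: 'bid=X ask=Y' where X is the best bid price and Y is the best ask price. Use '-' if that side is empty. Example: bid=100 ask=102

After op 1 [order #1] limit_buy(price=102, qty=2): fills=none; bids=[#1:2@102] asks=[-]
After op 2 cancel(order #1): fills=none; bids=[-] asks=[-]
After op 3 [order #2] limit_sell(price=96, qty=1): fills=none; bids=[-] asks=[#2:1@96]
After op 4 [order #3] limit_sell(price=99, qty=5): fills=none; bids=[-] asks=[#2:1@96 #3:5@99]
After op 5 [order #4] limit_buy(price=99, qty=4): fills=#4x#2:1@96 #4x#3:3@99; bids=[-] asks=[#3:2@99]
After op 6 [order #5] market_sell(qty=2): fills=none; bids=[-] asks=[#3:2@99]
After op 7 [order #6] limit_sell(price=96, qty=3): fills=none; bids=[-] asks=[#6:3@96 #3:2@99]

Answer: bid=102 ask=-
bid=- ask=-
bid=- ask=96
bid=- ask=96
bid=- ask=99
bid=- ask=99
bid=- ask=96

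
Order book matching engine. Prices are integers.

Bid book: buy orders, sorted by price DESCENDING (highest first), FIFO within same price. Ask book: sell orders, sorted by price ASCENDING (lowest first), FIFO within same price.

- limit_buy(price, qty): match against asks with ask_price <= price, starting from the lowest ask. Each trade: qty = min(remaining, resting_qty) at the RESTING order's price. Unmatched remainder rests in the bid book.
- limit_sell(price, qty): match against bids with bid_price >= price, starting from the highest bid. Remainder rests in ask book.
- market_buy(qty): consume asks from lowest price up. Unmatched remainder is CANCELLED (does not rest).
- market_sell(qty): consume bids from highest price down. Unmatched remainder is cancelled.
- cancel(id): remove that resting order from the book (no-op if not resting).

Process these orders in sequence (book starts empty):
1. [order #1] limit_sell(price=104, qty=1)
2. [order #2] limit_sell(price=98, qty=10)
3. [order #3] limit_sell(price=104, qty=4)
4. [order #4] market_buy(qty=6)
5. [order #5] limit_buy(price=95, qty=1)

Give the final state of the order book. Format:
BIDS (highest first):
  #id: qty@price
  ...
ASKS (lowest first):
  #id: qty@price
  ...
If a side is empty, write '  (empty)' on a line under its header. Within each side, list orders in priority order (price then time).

Answer: BIDS (highest first):
  #5: 1@95
ASKS (lowest first):
  #2: 4@98
  #1: 1@104
  #3: 4@104

Derivation:
After op 1 [order #1] limit_sell(price=104, qty=1): fills=none; bids=[-] asks=[#1:1@104]
After op 2 [order #2] limit_sell(price=98, qty=10): fills=none; bids=[-] asks=[#2:10@98 #1:1@104]
After op 3 [order #3] limit_sell(price=104, qty=4): fills=none; bids=[-] asks=[#2:10@98 #1:1@104 #3:4@104]
After op 4 [order #4] market_buy(qty=6): fills=#4x#2:6@98; bids=[-] asks=[#2:4@98 #1:1@104 #3:4@104]
After op 5 [order #5] limit_buy(price=95, qty=1): fills=none; bids=[#5:1@95] asks=[#2:4@98 #1:1@104 #3:4@104]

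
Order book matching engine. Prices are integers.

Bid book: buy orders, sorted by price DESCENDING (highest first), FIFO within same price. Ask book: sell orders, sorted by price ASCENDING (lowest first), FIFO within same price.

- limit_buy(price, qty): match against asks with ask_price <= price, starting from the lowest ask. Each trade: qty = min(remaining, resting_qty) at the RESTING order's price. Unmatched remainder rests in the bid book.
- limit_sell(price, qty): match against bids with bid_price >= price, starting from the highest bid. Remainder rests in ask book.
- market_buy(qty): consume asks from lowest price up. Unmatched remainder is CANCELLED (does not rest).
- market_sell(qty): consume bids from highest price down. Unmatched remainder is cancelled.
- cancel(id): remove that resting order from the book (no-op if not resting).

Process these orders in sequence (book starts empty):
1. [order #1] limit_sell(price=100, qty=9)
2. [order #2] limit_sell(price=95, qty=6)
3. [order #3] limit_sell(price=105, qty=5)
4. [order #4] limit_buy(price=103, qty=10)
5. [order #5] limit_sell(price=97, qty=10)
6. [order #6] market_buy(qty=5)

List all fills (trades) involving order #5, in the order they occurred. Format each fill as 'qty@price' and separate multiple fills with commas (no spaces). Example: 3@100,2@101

Answer: 5@97

Derivation:
After op 1 [order #1] limit_sell(price=100, qty=9): fills=none; bids=[-] asks=[#1:9@100]
After op 2 [order #2] limit_sell(price=95, qty=6): fills=none; bids=[-] asks=[#2:6@95 #1:9@100]
After op 3 [order #3] limit_sell(price=105, qty=5): fills=none; bids=[-] asks=[#2:6@95 #1:9@100 #3:5@105]
After op 4 [order #4] limit_buy(price=103, qty=10): fills=#4x#2:6@95 #4x#1:4@100; bids=[-] asks=[#1:5@100 #3:5@105]
After op 5 [order #5] limit_sell(price=97, qty=10): fills=none; bids=[-] asks=[#5:10@97 #1:5@100 #3:5@105]
After op 6 [order #6] market_buy(qty=5): fills=#6x#5:5@97; bids=[-] asks=[#5:5@97 #1:5@100 #3:5@105]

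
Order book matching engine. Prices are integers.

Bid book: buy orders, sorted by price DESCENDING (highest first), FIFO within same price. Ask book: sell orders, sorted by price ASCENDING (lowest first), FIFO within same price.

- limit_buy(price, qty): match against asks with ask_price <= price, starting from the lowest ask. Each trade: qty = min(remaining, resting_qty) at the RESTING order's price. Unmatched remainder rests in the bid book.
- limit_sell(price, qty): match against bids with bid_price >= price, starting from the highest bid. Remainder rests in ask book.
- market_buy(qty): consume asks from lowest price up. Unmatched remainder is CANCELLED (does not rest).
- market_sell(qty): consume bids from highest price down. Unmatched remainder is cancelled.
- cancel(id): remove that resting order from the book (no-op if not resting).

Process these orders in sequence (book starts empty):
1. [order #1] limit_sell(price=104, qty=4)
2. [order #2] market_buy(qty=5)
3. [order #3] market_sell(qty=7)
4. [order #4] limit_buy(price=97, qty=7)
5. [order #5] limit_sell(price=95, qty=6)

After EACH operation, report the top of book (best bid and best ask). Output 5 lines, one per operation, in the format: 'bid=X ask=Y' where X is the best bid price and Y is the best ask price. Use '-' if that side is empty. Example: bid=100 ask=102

After op 1 [order #1] limit_sell(price=104, qty=4): fills=none; bids=[-] asks=[#1:4@104]
After op 2 [order #2] market_buy(qty=5): fills=#2x#1:4@104; bids=[-] asks=[-]
After op 3 [order #3] market_sell(qty=7): fills=none; bids=[-] asks=[-]
After op 4 [order #4] limit_buy(price=97, qty=7): fills=none; bids=[#4:7@97] asks=[-]
After op 5 [order #5] limit_sell(price=95, qty=6): fills=#4x#5:6@97; bids=[#4:1@97] asks=[-]

Answer: bid=- ask=104
bid=- ask=-
bid=- ask=-
bid=97 ask=-
bid=97 ask=-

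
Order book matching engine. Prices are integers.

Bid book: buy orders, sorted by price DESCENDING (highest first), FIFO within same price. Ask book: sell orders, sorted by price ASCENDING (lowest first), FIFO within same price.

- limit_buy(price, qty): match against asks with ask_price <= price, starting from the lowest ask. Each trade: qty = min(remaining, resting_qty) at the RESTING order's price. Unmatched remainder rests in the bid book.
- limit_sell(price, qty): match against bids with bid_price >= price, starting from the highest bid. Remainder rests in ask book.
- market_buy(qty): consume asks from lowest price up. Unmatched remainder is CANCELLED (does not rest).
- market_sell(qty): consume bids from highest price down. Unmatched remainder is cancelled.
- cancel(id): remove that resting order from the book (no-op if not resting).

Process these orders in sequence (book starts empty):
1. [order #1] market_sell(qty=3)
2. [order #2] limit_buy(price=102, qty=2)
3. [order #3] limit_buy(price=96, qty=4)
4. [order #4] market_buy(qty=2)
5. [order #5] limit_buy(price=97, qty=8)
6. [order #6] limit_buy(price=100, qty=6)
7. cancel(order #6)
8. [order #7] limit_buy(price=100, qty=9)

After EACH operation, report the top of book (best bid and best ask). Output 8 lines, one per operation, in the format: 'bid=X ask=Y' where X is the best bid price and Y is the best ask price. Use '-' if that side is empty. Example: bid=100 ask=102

After op 1 [order #1] market_sell(qty=3): fills=none; bids=[-] asks=[-]
After op 2 [order #2] limit_buy(price=102, qty=2): fills=none; bids=[#2:2@102] asks=[-]
After op 3 [order #3] limit_buy(price=96, qty=4): fills=none; bids=[#2:2@102 #3:4@96] asks=[-]
After op 4 [order #4] market_buy(qty=2): fills=none; bids=[#2:2@102 #3:4@96] asks=[-]
After op 5 [order #5] limit_buy(price=97, qty=8): fills=none; bids=[#2:2@102 #5:8@97 #3:4@96] asks=[-]
After op 6 [order #6] limit_buy(price=100, qty=6): fills=none; bids=[#2:2@102 #6:6@100 #5:8@97 #3:4@96] asks=[-]
After op 7 cancel(order #6): fills=none; bids=[#2:2@102 #5:8@97 #3:4@96] asks=[-]
After op 8 [order #7] limit_buy(price=100, qty=9): fills=none; bids=[#2:2@102 #7:9@100 #5:8@97 #3:4@96] asks=[-]

Answer: bid=- ask=-
bid=102 ask=-
bid=102 ask=-
bid=102 ask=-
bid=102 ask=-
bid=102 ask=-
bid=102 ask=-
bid=102 ask=-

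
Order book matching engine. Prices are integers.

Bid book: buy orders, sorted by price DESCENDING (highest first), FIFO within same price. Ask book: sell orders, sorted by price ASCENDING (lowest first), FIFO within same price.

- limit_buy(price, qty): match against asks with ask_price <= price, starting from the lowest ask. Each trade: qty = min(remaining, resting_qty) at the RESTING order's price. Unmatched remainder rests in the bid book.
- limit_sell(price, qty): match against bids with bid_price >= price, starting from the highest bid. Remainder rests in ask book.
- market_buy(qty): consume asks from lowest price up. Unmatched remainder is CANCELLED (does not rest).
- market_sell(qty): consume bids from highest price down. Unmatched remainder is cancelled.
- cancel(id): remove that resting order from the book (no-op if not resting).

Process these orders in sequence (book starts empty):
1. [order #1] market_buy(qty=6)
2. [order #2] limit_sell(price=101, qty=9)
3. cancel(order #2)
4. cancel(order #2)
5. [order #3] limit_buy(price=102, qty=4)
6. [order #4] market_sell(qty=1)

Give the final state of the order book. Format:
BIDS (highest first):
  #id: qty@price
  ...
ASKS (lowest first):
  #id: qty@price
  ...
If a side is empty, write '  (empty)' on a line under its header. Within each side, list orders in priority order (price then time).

Answer: BIDS (highest first):
  #3: 3@102
ASKS (lowest first):
  (empty)

Derivation:
After op 1 [order #1] market_buy(qty=6): fills=none; bids=[-] asks=[-]
After op 2 [order #2] limit_sell(price=101, qty=9): fills=none; bids=[-] asks=[#2:9@101]
After op 3 cancel(order #2): fills=none; bids=[-] asks=[-]
After op 4 cancel(order #2): fills=none; bids=[-] asks=[-]
After op 5 [order #3] limit_buy(price=102, qty=4): fills=none; bids=[#3:4@102] asks=[-]
After op 6 [order #4] market_sell(qty=1): fills=#3x#4:1@102; bids=[#3:3@102] asks=[-]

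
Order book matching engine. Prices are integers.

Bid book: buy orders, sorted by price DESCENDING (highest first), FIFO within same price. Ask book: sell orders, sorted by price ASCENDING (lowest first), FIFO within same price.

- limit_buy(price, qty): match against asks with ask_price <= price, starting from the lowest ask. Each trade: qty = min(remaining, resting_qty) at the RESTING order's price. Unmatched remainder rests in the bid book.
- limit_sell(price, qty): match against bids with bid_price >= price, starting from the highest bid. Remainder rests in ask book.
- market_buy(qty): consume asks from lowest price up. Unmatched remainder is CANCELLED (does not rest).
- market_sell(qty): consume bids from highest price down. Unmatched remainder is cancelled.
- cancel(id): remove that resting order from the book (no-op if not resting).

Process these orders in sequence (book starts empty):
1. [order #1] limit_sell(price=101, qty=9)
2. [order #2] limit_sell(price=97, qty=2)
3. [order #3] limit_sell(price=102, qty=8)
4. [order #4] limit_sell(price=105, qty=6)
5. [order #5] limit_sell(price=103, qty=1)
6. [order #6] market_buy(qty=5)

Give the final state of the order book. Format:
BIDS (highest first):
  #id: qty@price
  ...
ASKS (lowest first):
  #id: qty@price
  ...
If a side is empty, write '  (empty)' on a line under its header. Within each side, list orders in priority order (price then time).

Answer: BIDS (highest first):
  (empty)
ASKS (lowest first):
  #1: 6@101
  #3: 8@102
  #5: 1@103
  #4: 6@105

Derivation:
After op 1 [order #1] limit_sell(price=101, qty=9): fills=none; bids=[-] asks=[#1:9@101]
After op 2 [order #2] limit_sell(price=97, qty=2): fills=none; bids=[-] asks=[#2:2@97 #1:9@101]
After op 3 [order #3] limit_sell(price=102, qty=8): fills=none; bids=[-] asks=[#2:2@97 #1:9@101 #3:8@102]
After op 4 [order #4] limit_sell(price=105, qty=6): fills=none; bids=[-] asks=[#2:2@97 #1:9@101 #3:8@102 #4:6@105]
After op 5 [order #5] limit_sell(price=103, qty=1): fills=none; bids=[-] asks=[#2:2@97 #1:9@101 #3:8@102 #5:1@103 #4:6@105]
After op 6 [order #6] market_buy(qty=5): fills=#6x#2:2@97 #6x#1:3@101; bids=[-] asks=[#1:6@101 #3:8@102 #5:1@103 #4:6@105]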